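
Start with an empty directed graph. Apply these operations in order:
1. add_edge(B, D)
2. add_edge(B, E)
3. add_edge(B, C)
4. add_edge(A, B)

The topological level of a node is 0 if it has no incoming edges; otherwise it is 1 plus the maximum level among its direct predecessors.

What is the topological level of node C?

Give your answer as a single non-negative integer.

Answer: 2

Derivation:
Op 1: add_edge(B, D). Edges now: 1
Op 2: add_edge(B, E). Edges now: 2
Op 3: add_edge(B, C). Edges now: 3
Op 4: add_edge(A, B). Edges now: 4
Compute levels (Kahn BFS):
  sources (in-degree 0): A
  process A: level=0
    A->B: in-degree(B)=0, level(B)=1, enqueue
  process B: level=1
    B->C: in-degree(C)=0, level(C)=2, enqueue
    B->D: in-degree(D)=0, level(D)=2, enqueue
    B->E: in-degree(E)=0, level(E)=2, enqueue
  process C: level=2
  process D: level=2
  process E: level=2
All levels: A:0, B:1, C:2, D:2, E:2
level(C) = 2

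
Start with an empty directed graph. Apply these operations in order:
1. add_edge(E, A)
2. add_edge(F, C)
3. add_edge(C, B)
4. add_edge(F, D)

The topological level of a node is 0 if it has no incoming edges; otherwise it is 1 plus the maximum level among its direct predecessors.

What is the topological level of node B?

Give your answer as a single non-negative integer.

Answer: 2

Derivation:
Op 1: add_edge(E, A). Edges now: 1
Op 2: add_edge(F, C). Edges now: 2
Op 3: add_edge(C, B). Edges now: 3
Op 4: add_edge(F, D). Edges now: 4
Compute levels (Kahn BFS):
  sources (in-degree 0): E, F
  process E: level=0
    E->A: in-degree(A)=0, level(A)=1, enqueue
  process F: level=0
    F->C: in-degree(C)=0, level(C)=1, enqueue
    F->D: in-degree(D)=0, level(D)=1, enqueue
  process A: level=1
  process C: level=1
    C->B: in-degree(B)=0, level(B)=2, enqueue
  process D: level=1
  process B: level=2
All levels: A:1, B:2, C:1, D:1, E:0, F:0
level(B) = 2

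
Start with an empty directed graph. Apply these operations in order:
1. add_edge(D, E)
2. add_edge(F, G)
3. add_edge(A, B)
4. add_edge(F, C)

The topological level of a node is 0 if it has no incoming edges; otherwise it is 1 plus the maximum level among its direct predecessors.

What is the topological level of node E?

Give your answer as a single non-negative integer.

Answer: 1

Derivation:
Op 1: add_edge(D, E). Edges now: 1
Op 2: add_edge(F, G). Edges now: 2
Op 3: add_edge(A, B). Edges now: 3
Op 4: add_edge(F, C). Edges now: 4
Compute levels (Kahn BFS):
  sources (in-degree 0): A, D, F
  process A: level=0
    A->B: in-degree(B)=0, level(B)=1, enqueue
  process D: level=0
    D->E: in-degree(E)=0, level(E)=1, enqueue
  process F: level=0
    F->C: in-degree(C)=0, level(C)=1, enqueue
    F->G: in-degree(G)=0, level(G)=1, enqueue
  process B: level=1
  process E: level=1
  process C: level=1
  process G: level=1
All levels: A:0, B:1, C:1, D:0, E:1, F:0, G:1
level(E) = 1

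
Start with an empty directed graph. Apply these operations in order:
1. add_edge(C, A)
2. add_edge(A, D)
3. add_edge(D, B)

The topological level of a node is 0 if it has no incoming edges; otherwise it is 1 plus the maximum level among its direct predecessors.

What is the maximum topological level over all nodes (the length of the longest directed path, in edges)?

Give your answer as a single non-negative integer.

Answer: 3

Derivation:
Op 1: add_edge(C, A). Edges now: 1
Op 2: add_edge(A, D). Edges now: 2
Op 3: add_edge(D, B). Edges now: 3
Compute levels (Kahn BFS):
  sources (in-degree 0): C
  process C: level=0
    C->A: in-degree(A)=0, level(A)=1, enqueue
  process A: level=1
    A->D: in-degree(D)=0, level(D)=2, enqueue
  process D: level=2
    D->B: in-degree(B)=0, level(B)=3, enqueue
  process B: level=3
All levels: A:1, B:3, C:0, D:2
max level = 3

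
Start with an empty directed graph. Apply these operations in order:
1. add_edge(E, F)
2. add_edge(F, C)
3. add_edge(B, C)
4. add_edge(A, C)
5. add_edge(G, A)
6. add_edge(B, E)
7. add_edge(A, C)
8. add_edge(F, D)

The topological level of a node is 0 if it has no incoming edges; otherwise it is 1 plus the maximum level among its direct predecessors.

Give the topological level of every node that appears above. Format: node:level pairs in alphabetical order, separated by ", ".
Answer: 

Answer: A:1, B:0, C:3, D:3, E:1, F:2, G:0

Derivation:
Op 1: add_edge(E, F). Edges now: 1
Op 2: add_edge(F, C). Edges now: 2
Op 3: add_edge(B, C). Edges now: 3
Op 4: add_edge(A, C). Edges now: 4
Op 5: add_edge(G, A). Edges now: 5
Op 6: add_edge(B, E). Edges now: 6
Op 7: add_edge(A, C) (duplicate, no change). Edges now: 6
Op 8: add_edge(F, D). Edges now: 7
Compute levels (Kahn BFS):
  sources (in-degree 0): B, G
  process B: level=0
    B->C: in-degree(C)=2, level(C)>=1
    B->E: in-degree(E)=0, level(E)=1, enqueue
  process G: level=0
    G->A: in-degree(A)=0, level(A)=1, enqueue
  process E: level=1
    E->F: in-degree(F)=0, level(F)=2, enqueue
  process A: level=1
    A->C: in-degree(C)=1, level(C)>=2
  process F: level=2
    F->C: in-degree(C)=0, level(C)=3, enqueue
    F->D: in-degree(D)=0, level(D)=3, enqueue
  process C: level=3
  process D: level=3
All levels: A:1, B:0, C:3, D:3, E:1, F:2, G:0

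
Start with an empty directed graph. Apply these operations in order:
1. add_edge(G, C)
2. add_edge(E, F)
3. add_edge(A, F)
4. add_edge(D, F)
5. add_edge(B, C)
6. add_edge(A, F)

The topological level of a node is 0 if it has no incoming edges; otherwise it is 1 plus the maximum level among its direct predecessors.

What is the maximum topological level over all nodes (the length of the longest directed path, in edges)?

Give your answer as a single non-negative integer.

Op 1: add_edge(G, C). Edges now: 1
Op 2: add_edge(E, F). Edges now: 2
Op 3: add_edge(A, F). Edges now: 3
Op 4: add_edge(D, F). Edges now: 4
Op 5: add_edge(B, C). Edges now: 5
Op 6: add_edge(A, F) (duplicate, no change). Edges now: 5
Compute levels (Kahn BFS):
  sources (in-degree 0): A, B, D, E, G
  process A: level=0
    A->F: in-degree(F)=2, level(F)>=1
  process B: level=0
    B->C: in-degree(C)=1, level(C)>=1
  process D: level=0
    D->F: in-degree(F)=1, level(F)>=1
  process E: level=0
    E->F: in-degree(F)=0, level(F)=1, enqueue
  process G: level=0
    G->C: in-degree(C)=0, level(C)=1, enqueue
  process F: level=1
  process C: level=1
All levels: A:0, B:0, C:1, D:0, E:0, F:1, G:0
max level = 1

Answer: 1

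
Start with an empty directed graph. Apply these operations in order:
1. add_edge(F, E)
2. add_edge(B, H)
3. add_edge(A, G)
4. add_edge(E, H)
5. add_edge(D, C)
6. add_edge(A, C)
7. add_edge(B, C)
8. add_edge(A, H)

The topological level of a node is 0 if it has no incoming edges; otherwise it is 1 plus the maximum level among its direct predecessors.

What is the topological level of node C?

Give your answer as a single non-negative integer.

Answer: 1

Derivation:
Op 1: add_edge(F, E). Edges now: 1
Op 2: add_edge(B, H). Edges now: 2
Op 3: add_edge(A, G). Edges now: 3
Op 4: add_edge(E, H). Edges now: 4
Op 5: add_edge(D, C). Edges now: 5
Op 6: add_edge(A, C). Edges now: 6
Op 7: add_edge(B, C). Edges now: 7
Op 8: add_edge(A, H). Edges now: 8
Compute levels (Kahn BFS):
  sources (in-degree 0): A, B, D, F
  process A: level=0
    A->C: in-degree(C)=2, level(C)>=1
    A->G: in-degree(G)=0, level(G)=1, enqueue
    A->H: in-degree(H)=2, level(H)>=1
  process B: level=0
    B->C: in-degree(C)=1, level(C)>=1
    B->H: in-degree(H)=1, level(H)>=1
  process D: level=0
    D->C: in-degree(C)=0, level(C)=1, enqueue
  process F: level=0
    F->E: in-degree(E)=0, level(E)=1, enqueue
  process G: level=1
  process C: level=1
  process E: level=1
    E->H: in-degree(H)=0, level(H)=2, enqueue
  process H: level=2
All levels: A:0, B:0, C:1, D:0, E:1, F:0, G:1, H:2
level(C) = 1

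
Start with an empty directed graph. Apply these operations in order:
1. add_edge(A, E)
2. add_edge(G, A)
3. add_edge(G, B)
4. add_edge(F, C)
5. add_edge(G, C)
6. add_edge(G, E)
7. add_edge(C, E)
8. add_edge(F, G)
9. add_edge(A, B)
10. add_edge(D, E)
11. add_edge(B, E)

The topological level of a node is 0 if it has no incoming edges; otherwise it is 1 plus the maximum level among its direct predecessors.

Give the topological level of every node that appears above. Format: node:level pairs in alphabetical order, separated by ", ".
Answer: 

Answer: A:2, B:3, C:2, D:0, E:4, F:0, G:1

Derivation:
Op 1: add_edge(A, E). Edges now: 1
Op 2: add_edge(G, A). Edges now: 2
Op 3: add_edge(G, B). Edges now: 3
Op 4: add_edge(F, C). Edges now: 4
Op 5: add_edge(G, C). Edges now: 5
Op 6: add_edge(G, E). Edges now: 6
Op 7: add_edge(C, E). Edges now: 7
Op 8: add_edge(F, G). Edges now: 8
Op 9: add_edge(A, B). Edges now: 9
Op 10: add_edge(D, E). Edges now: 10
Op 11: add_edge(B, E). Edges now: 11
Compute levels (Kahn BFS):
  sources (in-degree 0): D, F
  process D: level=0
    D->E: in-degree(E)=4, level(E)>=1
  process F: level=0
    F->C: in-degree(C)=1, level(C)>=1
    F->G: in-degree(G)=0, level(G)=1, enqueue
  process G: level=1
    G->A: in-degree(A)=0, level(A)=2, enqueue
    G->B: in-degree(B)=1, level(B)>=2
    G->C: in-degree(C)=0, level(C)=2, enqueue
    G->E: in-degree(E)=3, level(E)>=2
  process A: level=2
    A->B: in-degree(B)=0, level(B)=3, enqueue
    A->E: in-degree(E)=2, level(E)>=3
  process C: level=2
    C->E: in-degree(E)=1, level(E)>=3
  process B: level=3
    B->E: in-degree(E)=0, level(E)=4, enqueue
  process E: level=4
All levels: A:2, B:3, C:2, D:0, E:4, F:0, G:1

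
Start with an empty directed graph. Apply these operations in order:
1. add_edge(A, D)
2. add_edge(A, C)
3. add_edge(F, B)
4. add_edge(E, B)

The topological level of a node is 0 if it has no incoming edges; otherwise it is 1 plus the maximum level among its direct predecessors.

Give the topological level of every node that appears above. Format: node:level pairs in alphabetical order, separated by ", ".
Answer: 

Op 1: add_edge(A, D). Edges now: 1
Op 2: add_edge(A, C). Edges now: 2
Op 3: add_edge(F, B). Edges now: 3
Op 4: add_edge(E, B). Edges now: 4
Compute levels (Kahn BFS):
  sources (in-degree 0): A, E, F
  process A: level=0
    A->C: in-degree(C)=0, level(C)=1, enqueue
    A->D: in-degree(D)=0, level(D)=1, enqueue
  process E: level=0
    E->B: in-degree(B)=1, level(B)>=1
  process F: level=0
    F->B: in-degree(B)=0, level(B)=1, enqueue
  process C: level=1
  process D: level=1
  process B: level=1
All levels: A:0, B:1, C:1, D:1, E:0, F:0

Answer: A:0, B:1, C:1, D:1, E:0, F:0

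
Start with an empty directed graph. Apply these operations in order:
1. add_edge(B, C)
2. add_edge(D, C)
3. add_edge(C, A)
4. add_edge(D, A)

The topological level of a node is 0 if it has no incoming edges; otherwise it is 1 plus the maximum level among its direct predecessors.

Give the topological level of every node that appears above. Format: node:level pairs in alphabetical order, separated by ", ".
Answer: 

Op 1: add_edge(B, C). Edges now: 1
Op 2: add_edge(D, C). Edges now: 2
Op 3: add_edge(C, A). Edges now: 3
Op 4: add_edge(D, A). Edges now: 4
Compute levels (Kahn BFS):
  sources (in-degree 0): B, D
  process B: level=0
    B->C: in-degree(C)=1, level(C)>=1
  process D: level=0
    D->A: in-degree(A)=1, level(A)>=1
    D->C: in-degree(C)=0, level(C)=1, enqueue
  process C: level=1
    C->A: in-degree(A)=0, level(A)=2, enqueue
  process A: level=2
All levels: A:2, B:0, C:1, D:0

Answer: A:2, B:0, C:1, D:0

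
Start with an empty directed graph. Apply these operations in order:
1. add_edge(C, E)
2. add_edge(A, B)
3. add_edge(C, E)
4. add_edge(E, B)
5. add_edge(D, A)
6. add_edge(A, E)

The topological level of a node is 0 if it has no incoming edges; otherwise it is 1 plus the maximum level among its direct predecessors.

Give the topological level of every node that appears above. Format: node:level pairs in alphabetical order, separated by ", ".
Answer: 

Op 1: add_edge(C, E). Edges now: 1
Op 2: add_edge(A, B). Edges now: 2
Op 3: add_edge(C, E) (duplicate, no change). Edges now: 2
Op 4: add_edge(E, B). Edges now: 3
Op 5: add_edge(D, A). Edges now: 4
Op 6: add_edge(A, E). Edges now: 5
Compute levels (Kahn BFS):
  sources (in-degree 0): C, D
  process C: level=0
    C->E: in-degree(E)=1, level(E)>=1
  process D: level=0
    D->A: in-degree(A)=0, level(A)=1, enqueue
  process A: level=1
    A->B: in-degree(B)=1, level(B)>=2
    A->E: in-degree(E)=0, level(E)=2, enqueue
  process E: level=2
    E->B: in-degree(B)=0, level(B)=3, enqueue
  process B: level=3
All levels: A:1, B:3, C:0, D:0, E:2

Answer: A:1, B:3, C:0, D:0, E:2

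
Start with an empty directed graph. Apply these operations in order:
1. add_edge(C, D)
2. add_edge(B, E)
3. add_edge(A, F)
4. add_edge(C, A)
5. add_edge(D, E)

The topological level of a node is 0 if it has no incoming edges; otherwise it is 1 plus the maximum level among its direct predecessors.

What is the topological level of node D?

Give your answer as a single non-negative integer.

Answer: 1

Derivation:
Op 1: add_edge(C, D). Edges now: 1
Op 2: add_edge(B, E). Edges now: 2
Op 3: add_edge(A, F). Edges now: 3
Op 4: add_edge(C, A). Edges now: 4
Op 5: add_edge(D, E). Edges now: 5
Compute levels (Kahn BFS):
  sources (in-degree 0): B, C
  process B: level=0
    B->E: in-degree(E)=1, level(E)>=1
  process C: level=0
    C->A: in-degree(A)=0, level(A)=1, enqueue
    C->D: in-degree(D)=0, level(D)=1, enqueue
  process A: level=1
    A->F: in-degree(F)=0, level(F)=2, enqueue
  process D: level=1
    D->E: in-degree(E)=0, level(E)=2, enqueue
  process F: level=2
  process E: level=2
All levels: A:1, B:0, C:0, D:1, E:2, F:2
level(D) = 1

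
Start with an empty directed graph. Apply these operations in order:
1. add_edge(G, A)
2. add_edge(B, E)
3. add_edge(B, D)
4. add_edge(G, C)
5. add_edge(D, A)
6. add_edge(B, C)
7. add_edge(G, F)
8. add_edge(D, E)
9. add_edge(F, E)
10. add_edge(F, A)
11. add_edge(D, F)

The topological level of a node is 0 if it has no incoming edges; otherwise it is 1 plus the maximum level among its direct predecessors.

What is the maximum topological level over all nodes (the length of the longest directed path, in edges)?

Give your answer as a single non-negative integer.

Op 1: add_edge(G, A). Edges now: 1
Op 2: add_edge(B, E). Edges now: 2
Op 3: add_edge(B, D). Edges now: 3
Op 4: add_edge(G, C). Edges now: 4
Op 5: add_edge(D, A). Edges now: 5
Op 6: add_edge(B, C). Edges now: 6
Op 7: add_edge(G, F). Edges now: 7
Op 8: add_edge(D, E). Edges now: 8
Op 9: add_edge(F, E). Edges now: 9
Op 10: add_edge(F, A). Edges now: 10
Op 11: add_edge(D, F). Edges now: 11
Compute levels (Kahn BFS):
  sources (in-degree 0): B, G
  process B: level=0
    B->C: in-degree(C)=1, level(C)>=1
    B->D: in-degree(D)=0, level(D)=1, enqueue
    B->E: in-degree(E)=2, level(E)>=1
  process G: level=0
    G->A: in-degree(A)=2, level(A)>=1
    G->C: in-degree(C)=0, level(C)=1, enqueue
    G->F: in-degree(F)=1, level(F)>=1
  process D: level=1
    D->A: in-degree(A)=1, level(A)>=2
    D->E: in-degree(E)=1, level(E)>=2
    D->F: in-degree(F)=0, level(F)=2, enqueue
  process C: level=1
  process F: level=2
    F->A: in-degree(A)=0, level(A)=3, enqueue
    F->E: in-degree(E)=0, level(E)=3, enqueue
  process A: level=3
  process E: level=3
All levels: A:3, B:0, C:1, D:1, E:3, F:2, G:0
max level = 3

Answer: 3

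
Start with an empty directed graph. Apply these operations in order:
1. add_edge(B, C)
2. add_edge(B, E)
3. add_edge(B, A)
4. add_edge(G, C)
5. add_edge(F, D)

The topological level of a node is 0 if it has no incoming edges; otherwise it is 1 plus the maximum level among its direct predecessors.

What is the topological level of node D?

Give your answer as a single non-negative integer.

Op 1: add_edge(B, C). Edges now: 1
Op 2: add_edge(B, E). Edges now: 2
Op 3: add_edge(B, A). Edges now: 3
Op 4: add_edge(G, C). Edges now: 4
Op 5: add_edge(F, D). Edges now: 5
Compute levels (Kahn BFS):
  sources (in-degree 0): B, F, G
  process B: level=0
    B->A: in-degree(A)=0, level(A)=1, enqueue
    B->C: in-degree(C)=1, level(C)>=1
    B->E: in-degree(E)=0, level(E)=1, enqueue
  process F: level=0
    F->D: in-degree(D)=0, level(D)=1, enqueue
  process G: level=0
    G->C: in-degree(C)=0, level(C)=1, enqueue
  process A: level=1
  process E: level=1
  process D: level=1
  process C: level=1
All levels: A:1, B:0, C:1, D:1, E:1, F:0, G:0
level(D) = 1

Answer: 1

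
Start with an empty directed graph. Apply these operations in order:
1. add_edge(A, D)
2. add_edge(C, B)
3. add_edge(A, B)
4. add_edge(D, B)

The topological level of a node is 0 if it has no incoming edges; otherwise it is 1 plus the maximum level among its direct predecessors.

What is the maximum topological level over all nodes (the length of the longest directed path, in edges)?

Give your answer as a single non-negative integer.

Op 1: add_edge(A, D). Edges now: 1
Op 2: add_edge(C, B). Edges now: 2
Op 3: add_edge(A, B). Edges now: 3
Op 4: add_edge(D, B). Edges now: 4
Compute levels (Kahn BFS):
  sources (in-degree 0): A, C
  process A: level=0
    A->B: in-degree(B)=2, level(B)>=1
    A->D: in-degree(D)=0, level(D)=1, enqueue
  process C: level=0
    C->B: in-degree(B)=1, level(B)>=1
  process D: level=1
    D->B: in-degree(B)=0, level(B)=2, enqueue
  process B: level=2
All levels: A:0, B:2, C:0, D:1
max level = 2

Answer: 2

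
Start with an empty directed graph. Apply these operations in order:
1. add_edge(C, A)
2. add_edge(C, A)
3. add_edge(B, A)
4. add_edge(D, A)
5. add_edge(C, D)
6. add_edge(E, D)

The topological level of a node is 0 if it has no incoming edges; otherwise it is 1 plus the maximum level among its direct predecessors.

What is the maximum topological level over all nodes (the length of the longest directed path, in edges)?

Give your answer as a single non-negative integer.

Op 1: add_edge(C, A). Edges now: 1
Op 2: add_edge(C, A) (duplicate, no change). Edges now: 1
Op 3: add_edge(B, A). Edges now: 2
Op 4: add_edge(D, A). Edges now: 3
Op 5: add_edge(C, D). Edges now: 4
Op 6: add_edge(E, D). Edges now: 5
Compute levels (Kahn BFS):
  sources (in-degree 0): B, C, E
  process B: level=0
    B->A: in-degree(A)=2, level(A)>=1
  process C: level=0
    C->A: in-degree(A)=1, level(A)>=1
    C->D: in-degree(D)=1, level(D)>=1
  process E: level=0
    E->D: in-degree(D)=0, level(D)=1, enqueue
  process D: level=1
    D->A: in-degree(A)=0, level(A)=2, enqueue
  process A: level=2
All levels: A:2, B:0, C:0, D:1, E:0
max level = 2

Answer: 2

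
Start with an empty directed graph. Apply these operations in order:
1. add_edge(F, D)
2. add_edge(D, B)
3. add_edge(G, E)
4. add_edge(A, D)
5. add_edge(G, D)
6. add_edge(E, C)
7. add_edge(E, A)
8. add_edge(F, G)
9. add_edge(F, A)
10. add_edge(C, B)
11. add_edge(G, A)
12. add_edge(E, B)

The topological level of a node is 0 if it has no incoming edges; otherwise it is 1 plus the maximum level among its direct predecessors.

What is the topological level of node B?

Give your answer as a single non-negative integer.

Answer: 5

Derivation:
Op 1: add_edge(F, D). Edges now: 1
Op 2: add_edge(D, B). Edges now: 2
Op 3: add_edge(G, E). Edges now: 3
Op 4: add_edge(A, D). Edges now: 4
Op 5: add_edge(G, D). Edges now: 5
Op 6: add_edge(E, C). Edges now: 6
Op 7: add_edge(E, A). Edges now: 7
Op 8: add_edge(F, G). Edges now: 8
Op 9: add_edge(F, A). Edges now: 9
Op 10: add_edge(C, B). Edges now: 10
Op 11: add_edge(G, A). Edges now: 11
Op 12: add_edge(E, B). Edges now: 12
Compute levels (Kahn BFS):
  sources (in-degree 0): F
  process F: level=0
    F->A: in-degree(A)=2, level(A)>=1
    F->D: in-degree(D)=2, level(D)>=1
    F->G: in-degree(G)=0, level(G)=1, enqueue
  process G: level=1
    G->A: in-degree(A)=1, level(A)>=2
    G->D: in-degree(D)=1, level(D)>=2
    G->E: in-degree(E)=0, level(E)=2, enqueue
  process E: level=2
    E->A: in-degree(A)=0, level(A)=3, enqueue
    E->B: in-degree(B)=2, level(B)>=3
    E->C: in-degree(C)=0, level(C)=3, enqueue
  process A: level=3
    A->D: in-degree(D)=0, level(D)=4, enqueue
  process C: level=3
    C->B: in-degree(B)=1, level(B)>=4
  process D: level=4
    D->B: in-degree(B)=0, level(B)=5, enqueue
  process B: level=5
All levels: A:3, B:5, C:3, D:4, E:2, F:0, G:1
level(B) = 5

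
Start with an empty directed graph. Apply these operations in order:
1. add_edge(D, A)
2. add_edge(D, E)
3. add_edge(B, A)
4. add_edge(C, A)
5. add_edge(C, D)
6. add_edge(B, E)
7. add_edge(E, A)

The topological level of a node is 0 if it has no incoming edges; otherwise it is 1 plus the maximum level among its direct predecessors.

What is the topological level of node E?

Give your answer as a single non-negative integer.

Op 1: add_edge(D, A). Edges now: 1
Op 2: add_edge(D, E). Edges now: 2
Op 3: add_edge(B, A). Edges now: 3
Op 4: add_edge(C, A). Edges now: 4
Op 5: add_edge(C, D). Edges now: 5
Op 6: add_edge(B, E). Edges now: 6
Op 7: add_edge(E, A). Edges now: 7
Compute levels (Kahn BFS):
  sources (in-degree 0): B, C
  process B: level=0
    B->A: in-degree(A)=3, level(A)>=1
    B->E: in-degree(E)=1, level(E)>=1
  process C: level=0
    C->A: in-degree(A)=2, level(A)>=1
    C->D: in-degree(D)=0, level(D)=1, enqueue
  process D: level=1
    D->A: in-degree(A)=1, level(A)>=2
    D->E: in-degree(E)=0, level(E)=2, enqueue
  process E: level=2
    E->A: in-degree(A)=0, level(A)=3, enqueue
  process A: level=3
All levels: A:3, B:0, C:0, D:1, E:2
level(E) = 2

Answer: 2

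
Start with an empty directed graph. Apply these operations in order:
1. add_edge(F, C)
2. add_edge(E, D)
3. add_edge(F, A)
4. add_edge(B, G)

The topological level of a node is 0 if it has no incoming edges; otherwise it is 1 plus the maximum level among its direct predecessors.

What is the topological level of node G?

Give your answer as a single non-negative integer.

Answer: 1

Derivation:
Op 1: add_edge(F, C). Edges now: 1
Op 2: add_edge(E, D). Edges now: 2
Op 3: add_edge(F, A). Edges now: 3
Op 4: add_edge(B, G). Edges now: 4
Compute levels (Kahn BFS):
  sources (in-degree 0): B, E, F
  process B: level=0
    B->G: in-degree(G)=0, level(G)=1, enqueue
  process E: level=0
    E->D: in-degree(D)=0, level(D)=1, enqueue
  process F: level=0
    F->A: in-degree(A)=0, level(A)=1, enqueue
    F->C: in-degree(C)=0, level(C)=1, enqueue
  process G: level=1
  process D: level=1
  process A: level=1
  process C: level=1
All levels: A:1, B:0, C:1, D:1, E:0, F:0, G:1
level(G) = 1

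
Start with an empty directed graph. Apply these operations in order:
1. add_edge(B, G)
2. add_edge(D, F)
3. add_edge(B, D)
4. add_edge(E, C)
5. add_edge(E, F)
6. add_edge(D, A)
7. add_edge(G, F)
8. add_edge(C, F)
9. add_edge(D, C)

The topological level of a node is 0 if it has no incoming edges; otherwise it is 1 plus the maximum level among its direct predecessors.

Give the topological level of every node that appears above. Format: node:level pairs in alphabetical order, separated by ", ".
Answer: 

Answer: A:2, B:0, C:2, D:1, E:0, F:3, G:1

Derivation:
Op 1: add_edge(B, G). Edges now: 1
Op 2: add_edge(D, F). Edges now: 2
Op 3: add_edge(B, D). Edges now: 3
Op 4: add_edge(E, C). Edges now: 4
Op 5: add_edge(E, F). Edges now: 5
Op 6: add_edge(D, A). Edges now: 6
Op 7: add_edge(G, F). Edges now: 7
Op 8: add_edge(C, F). Edges now: 8
Op 9: add_edge(D, C). Edges now: 9
Compute levels (Kahn BFS):
  sources (in-degree 0): B, E
  process B: level=0
    B->D: in-degree(D)=0, level(D)=1, enqueue
    B->G: in-degree(G)=0, level(G)=1, enqueue
  process E: level=0
    E->C: in-degree(C)=1, level(C)>=1
    E->F: in-degree(F)=3, level(F)>=1
  process D: level=1
    D->A: in-degree(A)=0, level(A)=2, enqueue
    D->C: in-degree(C)=0, level(C)=2, enqueue
    D->F: in-degree(F)=2, level(F)>=2
  process G: level=1
    G->F: in-degree(F)=1, level(F)>=2
  process A: level=2
  process C: level=2
    C->F: in-degree(F)=0, level(F)=3, enqueue
  process F: level=3
All levels: A:2, B:0, C:2, D:1, E:0, F:3, G:1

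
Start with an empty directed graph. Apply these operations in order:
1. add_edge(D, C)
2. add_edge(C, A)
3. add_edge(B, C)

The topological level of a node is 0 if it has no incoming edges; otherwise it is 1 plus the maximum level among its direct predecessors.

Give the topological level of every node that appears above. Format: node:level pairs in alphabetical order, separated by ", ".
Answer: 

Answer: A:2, B:0, C:1, D:0

Derivation:
Op 1: add_edge(D, C). Edges now: 1
Op 2: add_edge(C, A). Edges now: 2
Op 3: add_edge(B, C). Edges now: 3
Compute levels (Kahn BFS):
  sources (in-degree 0): B, D
  process B: level=0
    B->C: in-degree(C)=1, level(C)>=1
  process D: level=0
    D->C: in-degree(C)=0, level(C)=1, enqueue
  process C: level=1
    C->A: in-degree(A)=0, level(A)=2, enqueue
  process A: level=2
All levels: A:2, B:0, C:1, D:0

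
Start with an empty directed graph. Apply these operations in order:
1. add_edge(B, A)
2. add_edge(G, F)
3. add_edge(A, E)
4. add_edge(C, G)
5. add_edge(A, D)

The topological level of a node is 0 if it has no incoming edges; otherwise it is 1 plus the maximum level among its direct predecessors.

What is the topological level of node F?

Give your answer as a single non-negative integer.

Op 1: add_edge(B, A). Edges now: 1
Op 2: add_edge(G, F). Edges now: 2
Op 3: add_edge(A, E). Edges now: 3
Op 4: add_edge(C, G). Edges now: 4
Op 5: add_edge(A, D). Edges now: 5
Compute levels (Kahn BFS):
  sources (in-degree 0): B, C
  process B: level=0
    B->A: in-degree(A)=0, level(A)=1, enqueue
  process C: level=0
    C->G: in-degree(G)=0, level(G)=1, enqueue
  process A: level=1
    A->D: in-degree(D)=0, level(D)=2, enqueue
    A->E: in-degree(E)=0, level(E)=2, enqueue
  process G: level=1
    G->F: in-degree(F)=0, level(F)=2, enqueue
  process D: level=2
  process E: level=2
  process F: level=2
All levels: A:1, B:0, C:0, D:2, E:2, F:2, G:1
level(F) = 2

Answer: 2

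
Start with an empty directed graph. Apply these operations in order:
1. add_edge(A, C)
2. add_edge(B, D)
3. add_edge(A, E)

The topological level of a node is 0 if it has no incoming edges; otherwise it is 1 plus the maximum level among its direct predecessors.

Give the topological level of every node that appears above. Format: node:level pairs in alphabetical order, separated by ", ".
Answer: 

Op 1: add_edge(A, C). Edges now: 1
Op 2: add_edge(B, D). Edges now: 2
Op 3: add_edge(A, E). Edges now: 3
Compute levels (Kahn BFS):
  sources (in-degree 0): A, B
  process A: level=0
    A->C: in-degree(C)=0, level(C)=1, enqueue
    A->E: in-degree(E)=0, level(E)=1, enqueue
  process B: level=0
    B->D: in-degree(D)=0, level(D)=1, enqueue
  process C: level=1
  process E: level=1
  process D: level=1
All levels: A:0, B:0, C:1, D:1, E:1

Answer: A:0, B:0, C:1, D:1, E:1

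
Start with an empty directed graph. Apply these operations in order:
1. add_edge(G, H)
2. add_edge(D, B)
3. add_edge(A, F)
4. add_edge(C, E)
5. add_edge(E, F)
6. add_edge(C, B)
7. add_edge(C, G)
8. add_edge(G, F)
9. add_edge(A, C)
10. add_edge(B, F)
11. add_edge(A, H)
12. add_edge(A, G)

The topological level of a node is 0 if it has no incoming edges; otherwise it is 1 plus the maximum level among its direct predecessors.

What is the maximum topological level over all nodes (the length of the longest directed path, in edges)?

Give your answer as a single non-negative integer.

Answer: 3

Derivation:
Op 1: add_edge(G, H). Edges now: 1
Op 2: add_edge(D, B). Edges now: 2
Op 3: add_edge(A, F). Edges now: 3
Op 4: add_edge(C, E). Edges now: 4
Op 5: add_edge(E, F). Edges now: 5
Op 6: add_edge(C, B). Edges now: 6
Op 7: add_edge(C, G). Edges now: 7
Op 8: add_edge(G, F). Edges now: 8
Op 9: add_edge(A, C). Edges now: 9
Op 10: add_edge(B, F). Edges now: 10
Op 11: add_edge(A, H). Edges now: 11
Op 12: add_edge(A, G). Edges now: 12
Compute levels (Kahn BFS):
  sources (in-degree 0): A, D
  process A: level=0
    A->C: in-degree(C)=0, level(C)=1, enqueue
    A->F: in-degree(F)=3, level(F)>=1
    A->G: in-degree(G)=1, level(G)>=1
    A->H: in-degree(H)=1, level(H)>=1
  process D: level=0
    D->B: in-degree(B)=1, level(B)>=1
  process C: level=1
    C->B: in-degree(B)=0, level(B)=2, enqueue
    C->E: in-degree(E)=0, level(E)=2, enqueue
    C->G: in-degree(G)=0, level(G)=2, enqueue
  process B: level=2
    B->F: in-degree(F)=2, level(F)>=3
  process E: level=2
    E->F: in-degree(F)=1, level(F)>=3
  process G: level=2
    G->F: in-degree(F)=0, level(F)=3, enqueue
    G->H: in-degree(H)=0, level(H)=3, enqueue
  process F: level=3
  process H: level=3
All levels: A:0, B:2, C:1, D:0, E:2, F:3, G:2, H:3
max level = 3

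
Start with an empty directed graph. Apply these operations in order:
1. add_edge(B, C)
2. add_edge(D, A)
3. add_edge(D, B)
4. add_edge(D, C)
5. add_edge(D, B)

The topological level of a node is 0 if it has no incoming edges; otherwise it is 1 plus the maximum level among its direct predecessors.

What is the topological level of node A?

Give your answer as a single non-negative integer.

Answer: 1

Derivation:
Op 1: add_edge(B, C). Edges now: 1
Op 2: add_edge(D, A). Edges now: 2
Op 3: add_edge(D, B). Edges now: 3
Op 4: add_edge(D, C). Edges now: 4
Op 5: add_edge(D, B) (duplicate, no change). Edges now: 4
Compute levels (Kahn BFS):
  sources (in-degree 0): D
  process D: level=0
    D->A: in-degree(A)=0, level(A)=1, enqueue
    D->B: in-degree(B)=0, level(B)=1, enqueue
    D->C: in-degree(C)=1, level(C)>=1
  process A: level=1
  process B: level=1
    B->C: in-degree(C)=0, level(C)=2, enqueue
  process C: level=2
All levels: A:1, B:1, C:2, D:0
level(A) = 1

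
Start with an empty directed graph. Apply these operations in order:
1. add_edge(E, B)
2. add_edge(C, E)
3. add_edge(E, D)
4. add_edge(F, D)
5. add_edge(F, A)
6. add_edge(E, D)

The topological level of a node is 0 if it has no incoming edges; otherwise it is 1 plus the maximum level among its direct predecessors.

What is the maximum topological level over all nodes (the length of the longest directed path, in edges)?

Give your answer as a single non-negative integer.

Op 1: add_edge(E, B). Edges now: 1
Op 2: add_edge(C, E). Edges now: 2
Op 3: add_edge(E, D). Edges now: 3
Op 4: add_edge(F, D). Edges now: 4
Op 5: add_edge(F, A). Edges now: 5
Op 6: add_edge(E, D) (duplicate, no change). Edges now: 5
Compute levels (Kahn BFS):
  sources (in-degree 0): C, F
  process C: level=0
    C->E: in-degree(E)=0, level(E)=1, enqueue
  process F: level=0
    F->A: in-degree(A)=0, level(A)=1, enqueue
    F->D: in-degree(D)=1, level(D)>=1
  process E: level=1
    E->B: in-degree(B)=0, level(B)=2, enqueue
    E->D: in-degree(D)=0, level(D)=2, enqueue
  process A: level=1
  process B: level=2
  process D: level=2
All levels: A:1, B:2, C:0, D:2, E:1, F:0
max level = 2

Answer: 2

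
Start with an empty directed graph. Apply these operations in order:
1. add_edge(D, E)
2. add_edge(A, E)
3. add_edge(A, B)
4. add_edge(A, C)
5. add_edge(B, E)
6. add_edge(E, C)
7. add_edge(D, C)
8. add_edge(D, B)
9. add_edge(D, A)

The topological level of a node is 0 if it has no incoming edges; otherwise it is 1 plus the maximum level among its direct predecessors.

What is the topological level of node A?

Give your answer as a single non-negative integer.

Answer: 1

Derivation:
Op 1: add_edge(D, E). Edges now: 1
Op 2: add_edge(A, E). Edges now: 2
Op 3: add_edge(A, B). Edges now: 3
Op 4: add_edge(A, C). Edges now: 4
Op 5: add_edge(B, E). Edges now: 5
Op 6: add_edge(E, C). Edges now: 6
Op 7: add_edge(D, C). Edges now: 7
Op 8: add_edge(D, B). Edges now: 8
Op 9: add_edge(D, A). Edges now: 9
Compute levels (Kahn BFS):
  sources (in-degree 0): D
  process D: level=0
    D->A: in-degree(A)=0, level(A)=1, enqueue
    D->B: in-degree(B)=1, level(B)>=1
    D->C: in-degree(C)=2, level(C)>=1
    D->E: in-degree(E)=2, level(E)>=1
  process A: level=1
    A->B: in-degree(B)=0, level(B)=2, enqueue
    A->C: in-degree(C)=1, level(C)>=2
    A->E: in-degree(E)=1, level(E)>=2
  process B: level=2
    B->E: in-degree(E)=0, level(E)=3, enqueue
  process E: level=3
    E->C: in-degree(C)=0, level(C)=4, enqueue
  process C: level=4
All levels: A:1, B:2, C:4, D:0, E:3
level(A) = 1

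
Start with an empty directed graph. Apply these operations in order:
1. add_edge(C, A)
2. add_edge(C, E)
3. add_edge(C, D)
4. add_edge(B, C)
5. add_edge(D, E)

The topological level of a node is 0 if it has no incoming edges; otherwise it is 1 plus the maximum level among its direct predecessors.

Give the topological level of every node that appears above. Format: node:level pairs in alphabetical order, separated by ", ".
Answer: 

Answer: A:2, B:0, C:1, D:2, E:3

Derivation:
Op 1: add_edge(C, A). Edges now: 1
Op 2: add_edge(C, E). Edges now: 2
Op 3: add_edge(C, D). Edges now: 3
Op 4: add_edge(B, C). Edges now: 4
Op 5: add_edge(D, E). Edges now: 5
Compute levels (Kahn BFS):
  sources (in-degree 0): B
  process B: level=0
    B->C: in-degree(C)=0, level(C)=1, enqueue
  process C: level=1
    C->A: in-degree(A)=0, level(A)=2, enqueue
    C->D: in-degree(D)=0, level(D)=2, enqueue
    C->E: in-degree(E)=1, level(E)>=2
  process A: level=2
  process D: level=2
    D->E: in-degree(E)=0, level(E)=3, enqueue
  process E: level=3
All levels: A:2, B:0, C:1, D:2, E:3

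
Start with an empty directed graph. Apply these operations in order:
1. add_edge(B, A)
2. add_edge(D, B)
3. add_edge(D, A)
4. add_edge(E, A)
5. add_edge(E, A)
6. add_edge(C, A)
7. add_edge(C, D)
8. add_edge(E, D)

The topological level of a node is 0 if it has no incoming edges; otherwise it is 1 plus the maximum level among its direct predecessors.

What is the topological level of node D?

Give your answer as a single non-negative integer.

Op 1: add_edge(B, A). Edges now: 1
Op 2: add_edge(D, B). Edges now: 2
Op 3: add_edge(D, A). Edges now: 3
Op 4: add_edge(E, A). Edges now: 4
Op 5: add_edge(E, A) (duplicate, no change). Edges now: 4
Op 6: add_edge(C, A). Edges now: 5
Op 7: add_edge(C, D). Edges now: 6
Op 8: add_edge(E, D). Edges now: 7
Compute levels (Kahn BFS):
  sources (in-degree 0): C, E
  process C: level=0
    C->A: in-degree(A)=3, level(A)>=1
    C->D: in-degree(D)=1, level(D)>=1
  process E: level=0
    E->A: in-degree(A)=2, level(A)>=1
    E->D: in-degree(D)=0, level(D)=1, enqueue
  process D: level=1
    D->A: in-degree(A)=1, level(A)>=2
    D->B: in-degree(B)=0, level(B)=2, enqueue
  process B: level=2
    B->A: in-degree(A)=0, level(A)=3, enqueue
  process A: level=3
All levels: A:3, B:2, C:0, D:1, E:0
level(D) = 1

Answer: 1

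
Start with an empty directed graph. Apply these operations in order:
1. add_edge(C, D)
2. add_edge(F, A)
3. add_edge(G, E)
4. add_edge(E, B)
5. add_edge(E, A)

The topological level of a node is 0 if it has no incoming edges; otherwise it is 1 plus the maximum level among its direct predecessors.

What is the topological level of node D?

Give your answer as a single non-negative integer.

Op 1: add_edge(C, D). Edges now: 1
Op 2: add_edge(F, A). Edges now: 2
Op 3: add_edge(G, E). Edges now: 3
Op 4: add_edge(E, B). Edges now: 4
Op 5: add_edge(E, A). Edges now: 5
Compute levels (Kahn BFS):
  sources (in-degree 0): C, F, G
  process C: level=0
    C->D: in-degree(D)=0, level(D)=1, enqueue
  process F: level=0
    F->A: in-degree(A)=1, level(A)>=1
  process G: level=0
    G->E: in-degree(E)=0, level(E)=1, enqueue
  process D: level=1
  process E: level=1
    E->A: in-degree(A)=0, level(A)=2, enqueue
    E->B: in-degree(B)=0, level(B)=2, enqueue
  process A: level=2
  process B: level=2
All levels: A:2, B:2, C:0, D:1, E:1, F:0, G:0
level(D) = 1

Answer: 1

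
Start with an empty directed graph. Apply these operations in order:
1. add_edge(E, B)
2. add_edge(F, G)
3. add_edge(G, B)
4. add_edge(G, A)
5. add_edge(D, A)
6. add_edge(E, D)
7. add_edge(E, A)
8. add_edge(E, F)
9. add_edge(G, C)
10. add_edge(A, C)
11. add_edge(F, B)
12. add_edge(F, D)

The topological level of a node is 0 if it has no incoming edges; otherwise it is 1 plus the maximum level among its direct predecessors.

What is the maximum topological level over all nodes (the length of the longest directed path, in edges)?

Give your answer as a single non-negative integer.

Op 1: add_edge(E, B). Edges now: 1
Op 2: add_edge(F, G). Edges now: 2
Op 3: add_edge(G, B). Edges now: 3
Op 4: add_edge(G, A). Edges now: 4
Op 5: add_edge(D, A). Edges now: 5
Op 6: add_edge(E, D). Edges now: 6
Op 7: add_edge(E, A). Edges now: 7
Op 8: add_edge(E, F). Edges now: 8
Op 9: add_edge(G, C). Edges now: 9
Op 10: add_edge(A, C). Edges now: 10
Op 11: add_edge(F, B). Edges now: 11
Op 12: add_edge(F, D). Edges now: 12
Compute levels (Kahn BFS):
  sources (in-degree 0): E
  process E: level=0
    E->A: in-degree(A)=2, level(A)>=1
    E->B: in-degree(B)=2, level(B)>=1
    E->D: in-degree(D)=1, level(D)>=1
    E->F: in-degree(F)=0, level(F)=1, enqueue
  process F: level=1
    F->B: in-degree(B)=1, level(B)>=2
    F->D: in-degree(D)=0, level(D)=2, enqueue
    F->G: in-degree(G)=0, level(G)=2, enqueue
  process D: level=2
    D->A: in-degree(A)=1, level(A)>=3
  process G: level=2
    G->A: in-degree(A)=0, level(A)=3, enqueue
    G->B: in-degree(B)=0, level(B)=3, enqueue
    G->C: in-degree(C)=1, level(C)>=3
  process A: level=3
    A->C: in-degree(C)=0, level(C)=4, enqueue
  process B: level=3
  process C: level=4
All levels: A:3, B:3, C:4, D:2, E:0, F:1, G:2
max level = 4

Answer: 4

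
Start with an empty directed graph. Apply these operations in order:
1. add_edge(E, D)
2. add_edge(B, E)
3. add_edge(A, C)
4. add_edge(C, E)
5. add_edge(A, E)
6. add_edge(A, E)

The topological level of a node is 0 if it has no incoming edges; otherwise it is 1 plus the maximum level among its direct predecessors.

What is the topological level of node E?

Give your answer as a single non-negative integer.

Answer: 2

Derivation:
Op 1: add_edge(E, D). Edges now: 1
Op 2: add_edge(B, E). Edges now: 2
Op 3: add_edge(A, C). Edges now: 3
Op 4: add_edge(C, E). Edges now: 4
Op 5: add_edge(A, E). Edges now: 5
Op 6: add_edge(A, E) (duplicate, no change). Edges now: 5
Compute levels (Kahn BFS):
  sources (in-degree 0): A, B
  process A: level=0
    A->C: in-degree(C)=0, level(C)=1, enqueue
    A->E: in-degree(E)=2, level(E)>=1
  process B: level=0
    B->E: in-degree(E)=1, level(E)>=1
  process C: level=1
    C->E: in-degree(E)=0, level(E)=2, enqueue
  process E: level=2
    E->D: in-degree(D)=0, level(D)=3, enqueue
  process D: level=3
All levels: A:0, B:0, C:1, D:3, E:2
level(E) = 2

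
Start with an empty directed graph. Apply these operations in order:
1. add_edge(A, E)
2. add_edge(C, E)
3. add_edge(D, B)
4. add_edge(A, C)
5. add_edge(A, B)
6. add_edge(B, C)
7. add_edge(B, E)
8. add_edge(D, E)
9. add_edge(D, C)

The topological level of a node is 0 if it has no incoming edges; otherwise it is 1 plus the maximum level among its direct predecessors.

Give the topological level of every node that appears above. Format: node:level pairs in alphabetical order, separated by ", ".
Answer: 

Answer: A:0, B:1, C:2, D:0, E:3

Derivation:
Op 1: add_edge(A, E). Edges now: 1
Op 2: add_edge(C, E). Edges now: 2
Op 3: add_edge(D, B). Edges now: 3
Op 4: add_edge(A, C). Edges now: 4
Op 5: add_edge(A, B). Edges now: 5
Op 6: add_edge(B, C). Edges now: 6
Op 7: add_edge(B, E). Edges now: 7
Op 8: add_edge(D, E). Edges now: 8
Op 9: add_edge(D, C). Edges now: 9
Compute levels (Kahn BFS):
  sources (in-degree 0): A, D
  process A: level=0
    A->B: in-degree(B)=1, level(B)>=1
    A->C: in-degree(C)=2, level(C)>=1
    A->E: in-degree(E)=3, level(E)>=1
  process D: level=0
    D->B: in-degree(B)=0, level(B)=1, enqueue
    D->C: in-degree(C)=1, level(C)>=1
    D->E: in-degree(E)=2, level(E)>=1
  process B: level=1
    B->C: in-degree(C)=0, level(C)=2, enqueue
    B->E: in-degree(E)=1, level(E)>=2
  process C: level=2
    C->E: in-degree(E)=0, level(E)=3, enqueue
  process E: level=3
All levels: A:0, B:1, C:2, D:0, E:3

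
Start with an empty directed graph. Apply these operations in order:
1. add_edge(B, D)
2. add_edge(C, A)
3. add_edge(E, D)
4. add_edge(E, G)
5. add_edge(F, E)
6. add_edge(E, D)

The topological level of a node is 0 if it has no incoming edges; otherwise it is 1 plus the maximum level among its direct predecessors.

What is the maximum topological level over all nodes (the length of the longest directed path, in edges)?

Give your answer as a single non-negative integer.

Answer: 2

Derivation:
Op 1: add_edge(B, D). Edges now: 1
Op 2: add_edge(C, A). Edges now: 2
Op 3: add_edge(E, D). Edges now: 3
Op 4: add_edge(E, G). Edges now: 4
Op 5: add_edge(F, E). Edges now: 5
Op 6: add_edge(E, D) (duplicate, no change). Edges now: 5
Compute levels (Kahn BFS):
  sources (in-degree 0): B, C, F
  process B: level=0
    B->D: in-degree(D)=1, level(D)>=1
  process C: level=0
    C->A: in-degree(A)=0, level(A)=1, enqueue
  process F: level=0
    F->E: in-degree(E)=0, level(E)=1, enqueue
  process A: level=1
  process E: level=1
    E->D: in-degree(D)=0, level(D)=2, enqueue
    E->G: in-degree(G)=0, level(G)=2, enqueue
  process D: level=2
  process G: level=2
All levels: A:1, B:0, C:0, D:2, E:1, F:0, G:2
max level = 2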